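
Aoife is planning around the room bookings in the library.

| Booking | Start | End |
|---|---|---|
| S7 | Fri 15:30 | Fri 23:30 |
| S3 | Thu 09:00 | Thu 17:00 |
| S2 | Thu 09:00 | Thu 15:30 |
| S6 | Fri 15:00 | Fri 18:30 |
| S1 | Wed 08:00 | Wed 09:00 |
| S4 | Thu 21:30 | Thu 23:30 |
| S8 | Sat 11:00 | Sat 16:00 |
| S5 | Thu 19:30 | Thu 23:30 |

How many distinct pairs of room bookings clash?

Sorted by start: S1, S2, S3, S5, S4, S6, S7, S8.
S2 starts after S1 ends — done with S1.
S3 starts before S2 ends → S2 and S3 overlap.
S5 starts after S2 ends — done with S2.
S5 starts after S3 ends — done with S3.
S4 starts before S5 ends → S5 and S4 overlap.
S6 starts after S5 ends — done with S5.
S6 starts after S4 ends — done with S4.
S7 starts before S6 ends → S6 and S7 overlap.
S8 starts after S6 ends.
S8 starts after S7 ends.
Overlapping pairs: S2 & S3, S4 & S5, S6 & S7 — 3 in total.

3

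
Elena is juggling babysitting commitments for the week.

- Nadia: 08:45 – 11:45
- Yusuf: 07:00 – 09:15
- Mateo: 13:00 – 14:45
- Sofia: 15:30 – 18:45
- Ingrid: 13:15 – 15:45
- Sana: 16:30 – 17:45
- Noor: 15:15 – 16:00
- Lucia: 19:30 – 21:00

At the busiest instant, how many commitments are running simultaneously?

3

Sweep the timeline, counting +1 at each start and −1 at each end (ends before starts at a tie):
07:00 start Yusuf → 1
08:45 start Nadia → 2
09:15 end Yusuf → 1
11:45 end Nadia → 0
13:00 start Mateo → 1
13:15 start Ingrid → 2
14:45 end Mateo → 1
15:15 start Noor → 2
15:30 start Sofia → 3
15:45 end Ingrid → 2
16:00 end Noor → 1
16:30 start Sana → 2
17:45 end Sana → 1
18:45 end Sofia → 0
19:30 start Lucia → 1
21:00 end Lucia → 0
Peak is 3, at 15:30 (Ingrid, Noor, Sofia).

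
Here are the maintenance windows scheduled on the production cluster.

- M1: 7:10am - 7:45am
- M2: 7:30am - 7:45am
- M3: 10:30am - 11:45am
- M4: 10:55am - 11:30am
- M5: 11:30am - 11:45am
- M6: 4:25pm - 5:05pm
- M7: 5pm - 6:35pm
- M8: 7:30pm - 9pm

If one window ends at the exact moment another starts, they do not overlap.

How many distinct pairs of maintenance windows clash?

Sorted by start: M1, M2, M3, M4, M5, M6, M7, M8.
M2 starts before M1 ends → M1 and M2 overlap.
M3 starts after M1 ends — done with M1.
M3 starts after M2 ends — done with M2.
M4 starts before M3 ends → M3 and M4 overlap.
M5 starts before M3 ends → M3 and M5 overlap.
M6 starts after M3 ends — done with M3.
M5 starts exactly when M4 ends (back-to-back, no overlap) — done with M4.
M6 starts after M5 ends — done with M5.
M7 starts before M6 ends → M6 and M7 overlap.
M8 starts after M6 ends.
M8 starts after M7 ends.
Overlapping pairs: M1 & M2, M3 & M4, M3 & M5, M6 & M7 — 4 in total.

4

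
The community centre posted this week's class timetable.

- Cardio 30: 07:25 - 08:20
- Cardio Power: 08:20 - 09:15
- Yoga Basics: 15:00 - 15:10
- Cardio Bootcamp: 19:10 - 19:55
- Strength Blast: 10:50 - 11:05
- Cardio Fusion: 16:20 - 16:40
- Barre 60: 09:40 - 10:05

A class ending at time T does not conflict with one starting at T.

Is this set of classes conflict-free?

Yes

Sorted by start: Cardio 30, Cardio Power, Barre 60, Strength Blast, Yoga Basics, Cardio Fusion, Cardio Bootcamp.
Cardio Power starts exactly when Cardio 30 ends (back-to-back, no overlap), so nothing later overlaps Cardio 30 either.
Barre 60 starts after Cardio Power ends, so nothing later overlaps Cardio Power either.
Strength Blast starts after Barre 60 ends, so nothing later overlaps Barre 60 either.
Yoga Basics starts after Strength Blast ends, so nothing later overlaps Strength Blast either.
Cardio Fusion starts after Yoga Basics ends, so nothing later overlaps Yoga Basics either.
Cardio Bootcamp starts after Cardio Fusion ends.
Every pair is clear; the schedule has no overlaps.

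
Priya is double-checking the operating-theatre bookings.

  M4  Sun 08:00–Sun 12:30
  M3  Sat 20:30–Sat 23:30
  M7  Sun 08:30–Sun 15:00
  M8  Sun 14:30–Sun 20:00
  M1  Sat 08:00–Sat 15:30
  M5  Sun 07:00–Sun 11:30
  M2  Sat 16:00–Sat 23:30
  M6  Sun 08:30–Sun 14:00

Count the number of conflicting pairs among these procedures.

8

Sorted by start: M1, M2, M3, M5, M4, M6, M7, M8.
M2 starts after M1 ends; M1 is clear from here.
M3 starts before M2 ends → M2 and M3 overlap.
M5 starts after M2 ends; M2 is clear from here.
M5 starts after M3 ends; M3 is clear from here.
M4 starts before M5 ends → M5 and M4 overlap.
M6 starts before M5 ends → M5 and M6 overlap.
M7 starts before M5 ends → M5 and M7 overlap.
M8 starts after M5 ends.
M6 starts before M4 ends → M4 and M6 overlap.
M7 starts before M4 ends → M4 and M7 overlap.
M8 starts after M4 ends.
M7 starts before M6 ends → M6 and M7 overlap.
M8 starts after M6 ends.
M8 starts before M7 ends → M7 and M8 overlap.
Overlapping pairs: M2 & M3, M4 & M5, M4 & M6, M4 & M7, M5 & M6, M5 & M7, M6 & M7, M7 & M8 — 8 in total.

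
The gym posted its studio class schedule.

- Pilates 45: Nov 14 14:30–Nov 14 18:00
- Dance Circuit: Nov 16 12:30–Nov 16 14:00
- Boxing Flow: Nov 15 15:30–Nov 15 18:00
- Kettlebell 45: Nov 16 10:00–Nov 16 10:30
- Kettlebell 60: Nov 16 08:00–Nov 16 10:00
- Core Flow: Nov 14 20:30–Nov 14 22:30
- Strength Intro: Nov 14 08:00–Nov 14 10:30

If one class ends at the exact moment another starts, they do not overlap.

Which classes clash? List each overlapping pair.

no overlapping pairs

Two intervals overlap when each starts before the other ends.
Sorted by start: Strength Intro, Pilates 45, Core Flow, Boxing Flow, Kettlebell 60, Kettlebell 45, Dance Circuit.
Pilates 45 starts after Strength Intro ends; Strength Intro is clear from here.
Core Flow starts after Pilates 45 ends; Pilates 45 is clear from here.
Boxing Flow starts after Core Flow ends; Core Flow is clear from here.
Kettlebell 60 starts after Boxing Flow ends; Boxing Flow is clear from here.
Kettlebell 45 starts exactly when Kettlebell 60 ends (back-to-back, no overlap); Kettlebell 60 is clear from here.
Dance Circuit starts after Kettlebell 45 ends.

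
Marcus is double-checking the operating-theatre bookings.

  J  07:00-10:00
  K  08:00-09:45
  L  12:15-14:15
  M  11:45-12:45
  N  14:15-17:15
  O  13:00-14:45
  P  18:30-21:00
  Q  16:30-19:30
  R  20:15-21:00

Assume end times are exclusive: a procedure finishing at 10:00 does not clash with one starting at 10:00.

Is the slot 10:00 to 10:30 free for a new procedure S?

Yes — the slot is free

J: ends 10:00 at or before S starts 10:00 → clear.
K: ends 09:45 at or before S starts 10:00 → clear.
M: starts 11:45 at or after S ends 10:30 → clear.
L: starts 12:15 at or after S ends 10:30 → clear.
O: starts 13:00 at or after S ends 10:30 → clear.
N: starts 14:15 at or after S ends 10:30 → clear.
Q: starts 16:30 at or after S ends 10:30 → clear.
P: starts 18:30 at or after S ends 10:30 → clear.
R: starts 20:15 at or after S ends 10:30 → clear.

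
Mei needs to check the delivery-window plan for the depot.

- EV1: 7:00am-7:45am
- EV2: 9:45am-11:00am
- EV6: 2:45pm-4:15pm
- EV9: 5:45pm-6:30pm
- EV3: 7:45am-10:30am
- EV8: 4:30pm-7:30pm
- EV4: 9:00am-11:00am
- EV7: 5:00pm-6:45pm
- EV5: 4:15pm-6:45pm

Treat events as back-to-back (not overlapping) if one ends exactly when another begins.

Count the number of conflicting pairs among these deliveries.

Check each pair: they overlap iff neither finishes before the other starts.
Sorted by start: EV1, EV3, EV4, EV2, EV6, EV5, EV8, EV7, EV9.
EV3 starts exactly when EV1 ends (back-to-back, no overlap), so EV1 has no further overlaps.
EV4 starts before EV3 ends → EV3 and EV4 overlap.
EV2 starts before EV3 ends → EV3 and EV2 overlap.
EV6 starts after EV3 ends, so EV3 has no further overlaps.
EV2 starts before EV4 ends → EV4 and EV2 overlap.
EV6 starts after EV4 ends, so EV4 has no further overlaps.
EV6 starts after EV2 ends, so EV2 has no further overlaps.
EV5 starts exactly when EV6 ends (back-to-back, no overlap), so EV6 has no further overlaps.
EV8 starts before EV5 ends → EV5 and EV8 overlap.
EV7 starts before EV5 ends → EV5 and EV7 overlap.
EV9 starts before EV5 ends → EV5 and EV9 overlap.
EV7 starts before EV8 ends → EV8 and EV7 overlap.
EV9 starts before EV8 ends → EV8 and EV9 overlap.
EV9 starts before EV7 ends → EV7 and EV9 overlap.
Overlapping pairs: EV2 & EV3, EV2 & EV4, EV3 & EV4, EV5 & EV7, EV5 & EV8, EV5 & EV9, EV7 & EV8, EV7 & EV9, EV8 & EV9 — 9 in total.

9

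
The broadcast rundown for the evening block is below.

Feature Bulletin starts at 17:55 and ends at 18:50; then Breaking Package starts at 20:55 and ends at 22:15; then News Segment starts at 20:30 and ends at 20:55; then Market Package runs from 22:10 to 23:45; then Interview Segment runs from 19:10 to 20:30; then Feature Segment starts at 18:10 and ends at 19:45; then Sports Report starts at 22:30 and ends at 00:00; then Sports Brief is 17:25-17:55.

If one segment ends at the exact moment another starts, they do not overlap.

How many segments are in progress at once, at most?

Sweep the timeline, counting +1 at each start and −1 at each end (ends before starts at a tie):
17:25 start Sports Brief → 1
17:55 end Sports Brief → 0
17:55 start Feature Bulletin → 1
18:10 start Feature Segment → 2
18:50 end Feature Bulletin → 1
19:10 start Interview Segment → 2
19:45 end Feature Segment → 1
20:30 end Interview Segment → 0
20:30 start News Segment → 1
20:55 end News Segment → 0
20:55 start Breaking Package → 1
22:10 start Market Package → 2
22:15 end Breaking Package → 1
22:30 start Sports Report → 2
23:45 end Market Package → 1
00:00 end Sports Report → 0
Peak is 2, at 18:10 (Feature Bulletin, Feature Segment).

2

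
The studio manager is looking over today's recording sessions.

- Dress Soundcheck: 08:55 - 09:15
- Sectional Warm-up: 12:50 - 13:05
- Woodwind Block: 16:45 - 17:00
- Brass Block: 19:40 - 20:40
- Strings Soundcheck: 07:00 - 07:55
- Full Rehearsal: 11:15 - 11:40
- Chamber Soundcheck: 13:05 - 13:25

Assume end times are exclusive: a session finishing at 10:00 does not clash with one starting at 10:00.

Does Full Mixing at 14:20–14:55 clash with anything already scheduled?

No — it doesn't clash with anything

Strings Soundcheck: ends 07:55 at or before Full Mixing starts 14:20 → clear.
Dress Soundcheck: ends 09:15 at or before Full Mixing starts 14:20 → clear.
Full Rehearsal: ends 11:40 at or before Full Mixing starts 14:20 → clear.
Sectional Warm-up: ends 13:05 at or before Full Mixing starts 14:20 → clear.
Chamber Soundcheck: ends 13:25 at or before Full Mixing starts 14:20 → clear.
Woodwind Block: starts 16:45 at or after Full Mixing ends 14:55 → clear.
Brass Block: starts 19:40 at or after Full Mixing ends 14:55 → clear.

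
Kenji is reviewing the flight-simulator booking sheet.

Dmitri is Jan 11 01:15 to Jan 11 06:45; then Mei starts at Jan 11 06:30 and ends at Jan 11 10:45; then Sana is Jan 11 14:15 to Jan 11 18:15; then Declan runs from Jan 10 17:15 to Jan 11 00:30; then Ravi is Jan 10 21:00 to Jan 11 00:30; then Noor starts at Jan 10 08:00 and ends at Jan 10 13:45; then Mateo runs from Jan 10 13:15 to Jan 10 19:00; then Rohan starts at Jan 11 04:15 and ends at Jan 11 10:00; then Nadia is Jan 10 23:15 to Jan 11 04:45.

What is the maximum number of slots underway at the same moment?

Walk through starts and ends in time order (an end at T is processed before a start at T):
Jan 10 08:00 start Noor → 1
Jan 10 13:15 start Mateo → 2
Jan 10 13:45 end Noor → 1
Jan 10 17:15 start Declan → 2
Jan 10 19:00 end Mateo → 1
Jan 10 21:00 start Ravi → 2
Jan 10 23:15 start Nadia → 3
Jan 11 00:30 end Declan → 2
Jan 11 00:30 end Ravi → 1
Jan 11 01:15 start Dmitri → 2
Jan 11 04:15 start Rohan → 3
Jan 11 04:45 end Nadia → 2
Jan 11 06:30 start Mei → 3
Jan 11 06:45 end Dmitri → 2
Jan 11 10:00 end Rohan → 1
Jan 11 10:45 end Mei → 0
Jan 11 14:15 start Sana → 1
Jan 11 18:15 end Sana → 0
Peak is 3, at Jan 10 23:15 (Declan, Nadia, Ravi).

3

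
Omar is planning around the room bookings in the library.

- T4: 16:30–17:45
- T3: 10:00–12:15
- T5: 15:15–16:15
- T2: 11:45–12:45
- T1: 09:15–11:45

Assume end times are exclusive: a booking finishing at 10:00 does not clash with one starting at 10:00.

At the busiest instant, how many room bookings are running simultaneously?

Sort all start/end points and keep a running count:
09:15 start T1 → 1
10:00 start T3 → 2
11:45 end T1 → 1
11:45 start T2 → 2
12:15 end T3 → 1
12:45 end T2 → 0
15:15 start T5 → 1
16:15 end T5 → 0
16:30 start T4 → 1
17:45 end T4 → 0
Peak is 2, at 10:00 (T1, T3).

2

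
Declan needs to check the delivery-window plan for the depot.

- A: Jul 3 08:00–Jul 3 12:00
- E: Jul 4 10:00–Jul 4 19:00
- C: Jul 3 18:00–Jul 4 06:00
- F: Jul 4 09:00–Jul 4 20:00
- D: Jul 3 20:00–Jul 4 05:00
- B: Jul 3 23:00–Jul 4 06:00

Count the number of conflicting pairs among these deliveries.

Sorted by start: A, C, D, B, F, E.
C starts after A ends, so nothing later overlaps A either.
D starts before C ends → C and D overlap.
B starts before C ends → C and B overlap.
F starts after C ends, so nothing later overlaps C either.
B starts before D ends → D and B overlap.
F starts after D ends, so nothing later overlaps D either.
F starts after B ends, so nothing later overlaps B either.
E starts before F ends → F and E overlap.
Overlapping pairs: B & C, B & D, C & D, E & F — 4 in total.

4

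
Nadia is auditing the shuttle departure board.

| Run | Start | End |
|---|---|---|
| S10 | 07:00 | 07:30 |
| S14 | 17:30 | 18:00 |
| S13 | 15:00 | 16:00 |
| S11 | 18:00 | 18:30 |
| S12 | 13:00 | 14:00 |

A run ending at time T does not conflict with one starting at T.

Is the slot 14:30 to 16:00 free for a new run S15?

S10: ends 07:30 at or before S15 starts 14:30 → clear.
S12: ends 14:00 at or before S15 starts 14:30 → clear.
S13: starts 15:00 before S15 ends 16:00, and ends 16:00 after S15 starts 14:30 → overlap.
S14: starts 17:30 at or after S15 ends 16:00 → clear.
S11: starts 18:00 at or after S15 ends 16:00 → clear.
S15 overlaps S13.

No — it overlaps S13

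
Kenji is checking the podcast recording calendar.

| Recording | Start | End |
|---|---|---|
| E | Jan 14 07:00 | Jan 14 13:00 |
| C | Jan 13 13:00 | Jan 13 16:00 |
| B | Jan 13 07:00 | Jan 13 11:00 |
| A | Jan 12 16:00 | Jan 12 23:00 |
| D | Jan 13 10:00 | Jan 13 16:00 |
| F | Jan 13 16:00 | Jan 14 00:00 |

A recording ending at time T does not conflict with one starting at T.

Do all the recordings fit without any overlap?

No

Sorted by start: A, B, D, C, F, E.
B starts after A ends, so A has no further overlaps.
D starts before B ends → B and D overlap.
That's a conflict, so the schedule is not conflict-free.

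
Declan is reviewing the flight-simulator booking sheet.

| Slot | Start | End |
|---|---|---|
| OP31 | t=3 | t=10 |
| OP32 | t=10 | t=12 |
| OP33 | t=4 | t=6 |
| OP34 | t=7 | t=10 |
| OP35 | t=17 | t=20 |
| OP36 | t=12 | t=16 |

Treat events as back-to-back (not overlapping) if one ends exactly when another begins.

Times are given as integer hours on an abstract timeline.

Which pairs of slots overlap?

OP31 & OP33, OP31 & OP34

Check each pair: they overlap iff neither finishes before the other starts.
Sorted by start: OP31, OP33, OP34, OP32, OP36, OP35.
OP33 starts before OP31 ends → OP31 and OP33 overlap.
OP34 starts before OP31 ends → OP31 and OP34 overlap.
OP32 starts exactly when OP31 ends (back-to-back, no overlap); OP31 is clear from here.
OP34 starts after OP33 ends; OP33 is clear from here.
OP32 starts exactly when OP34 ends (back-to-back, no overlap); OP34 is clear from here.
OP36 starts exactly when OP32 ends (back-to-back, no overlap); OP32 is clear from here.
OP35 starts after OP36 ends.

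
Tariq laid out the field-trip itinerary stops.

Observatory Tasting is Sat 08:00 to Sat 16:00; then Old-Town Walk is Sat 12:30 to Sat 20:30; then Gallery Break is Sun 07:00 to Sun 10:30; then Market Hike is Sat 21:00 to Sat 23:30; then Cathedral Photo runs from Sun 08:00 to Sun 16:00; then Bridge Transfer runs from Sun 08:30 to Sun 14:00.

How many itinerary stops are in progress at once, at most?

3

Sort all start/end points and keep a running count:
Sat 08:00 start Observatory Tasting → 1
Sat 12:30 start Old-Town Walk → 2
Sat 16:00 end Observatory Tasting → 1
Sat 20:30 end Old-Town Walk → 0
Sat 21:00 start Market Hike → 1
Sat 23:30 end Market Hike → 0
Sun 07:00 start Gallery Break → 1
Sun 08:00 start Cathedral Photo → 2
Sun 08:30 start Bridge Transfer → 3
Sun 10:30 end Gallery Break → 2
Sun 14:00 end Bridge Transfer → 1
Sun 16:00 end Cathedral Photo → 0
Peak is 3, at Sun 08:30 (Bridge Transfer, Cathedral Photo, Gallery Break).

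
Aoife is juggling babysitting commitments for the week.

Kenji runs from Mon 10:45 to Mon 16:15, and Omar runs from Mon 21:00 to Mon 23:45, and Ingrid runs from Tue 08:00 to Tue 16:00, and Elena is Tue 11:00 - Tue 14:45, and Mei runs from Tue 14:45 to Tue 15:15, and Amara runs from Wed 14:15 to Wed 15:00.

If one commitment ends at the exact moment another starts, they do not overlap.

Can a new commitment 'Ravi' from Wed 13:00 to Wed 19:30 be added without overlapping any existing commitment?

Kenji: ends Mon 16:15 at or before Ravi starts Wed 13:00 → clear.
Omar: ends Mon 23:45 at or before Ravi starts Wed 13:00 → clear.
Ingrid: ends Tue 16:00 at or before Ravi starts Wed 13:00 → clear.
Elena: ends Tue 14:45 at or before Ravi starts Wed 13:00 → clear.
Mei: ends Tue 15:15 at or before Ravi starts Wed 13:00 → clear.
Amara: starts Wed 14:15 before Ravi ends Wed 19:30, and ends Wed 15:00 after Ravi starts Wed 13:00 → overlap.
Ravi overlaps Amara.

No — it overlaps Amara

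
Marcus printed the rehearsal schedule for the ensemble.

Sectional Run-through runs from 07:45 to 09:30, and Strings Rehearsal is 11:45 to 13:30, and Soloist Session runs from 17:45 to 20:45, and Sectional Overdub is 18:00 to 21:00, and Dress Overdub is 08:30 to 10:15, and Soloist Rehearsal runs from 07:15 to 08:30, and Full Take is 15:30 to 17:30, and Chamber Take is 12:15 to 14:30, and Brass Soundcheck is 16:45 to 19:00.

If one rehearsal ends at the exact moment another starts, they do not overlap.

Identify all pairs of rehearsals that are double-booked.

Brass Soundcheck & Full Take, Brass Soundcheck & Sectional Overdub, Brass Soundcheck & Soloist Session, Chamber Take & Strings Rehearsal, Dress Overdub & Sectional Run-through, Sectional Overdub & Soloist Session, Sectional Run-through & Soloist Rehearsal

Sorted by start: Soloist Rehearsal, Sectional Run-through, Dress Overdub, Strings Rehearsal, Chamber Take, Full Take, Brass Soundcheck, Soloist Session, Sectional Overdub.
Sectional Run-through starts before Soloist Rehearsal ends → Soloist Rehearsal and Sectional Run-through overlap.
Dress Overdub starts exactly when Soloist Rehearsal ends (back-to-back, no overlap) — done with Soloist Rehearsal.
Dress Overdub starts before Sectional Run-through ends → Sectional Run-through and Dress Overdub overlap.
Strings Rehearsal starts after Sectional Run-through ends — done with Sectional Run-through.
Strings Rehearsal starts after Dress Overdub ends — done with Dress Overdub.
Chamber Take starts before Strings Rehearsal ends → Strings Rehearsal and Chamber Take overlap.
Full Take starts after Strings Rehearsal ends — done with Strings Rehearsal.
Full Take starts after Chamber Take ends — done with Chamber Take.
Brass Soundcheck starts before Full Take ends → Full Take and Brass Soundcheck overlap.
Soloist Session starts after Full Take ends — done with Full Take.
Soloist Session starts before Brass Soundcheck ends → Brass Soundcheck and Soloist Session overlap.
Sectional Overdub starts before Brass Soundcheck ends → Brass Soundcheck and Sectional Overdub overlap.
Sectional Overdub starts before Soloist Session ends → Soloist Session and Sectional Overdub overlap.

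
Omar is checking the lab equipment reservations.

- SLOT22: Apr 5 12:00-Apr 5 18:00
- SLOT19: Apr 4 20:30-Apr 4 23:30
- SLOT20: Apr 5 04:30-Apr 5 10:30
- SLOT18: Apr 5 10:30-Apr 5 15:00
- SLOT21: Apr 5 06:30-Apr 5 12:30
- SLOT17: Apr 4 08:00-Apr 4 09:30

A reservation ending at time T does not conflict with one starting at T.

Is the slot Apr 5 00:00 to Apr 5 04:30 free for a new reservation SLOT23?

Yes — the slot is free

SLOT17: ends Apr 4 09:30 at or before SLOT23 starts Apr 5 00:00 → clear.
SLOT19: ends Apr 4 23:30 at or before SLOT23 starts Apr 5 00:00 → clear.
SLOT20: starts Apr 5 04:30 at or after SLOT23 ends Apr 5 04:30 → clear.
SLOT21: starts Apr 5 06:30 at or after SLOT23 ends Apr 5 04:30 → clear.
SLOT18: starts Apr 5 10:30 at or after SLOT23 ends Apr 5 04:30 → clear.
SLOT22: starts Apr 5 12:00 at or after SLOT23 ends Apr 5 04:30 → clear.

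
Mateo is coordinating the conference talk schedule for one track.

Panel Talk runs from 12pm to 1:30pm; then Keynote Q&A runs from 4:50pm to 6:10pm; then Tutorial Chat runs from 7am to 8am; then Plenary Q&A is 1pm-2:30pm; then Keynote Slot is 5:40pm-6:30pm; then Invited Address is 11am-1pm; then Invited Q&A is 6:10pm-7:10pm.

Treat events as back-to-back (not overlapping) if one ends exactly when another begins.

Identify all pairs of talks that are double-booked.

Sorted by start: Tutorial Chat, Invited Address, Panel Talk, Plenary Q&A, Keynote Q&A, Keynote Slot, Invited Q&A.
Invited Address starts after Tutorial Chat ends, so nothing later overlaps Tutorial Chat either.
Panel Talk starts before Invited Address ends → Invited Address and Panel Talk overlap.
Plenary Q&A starts exactly when Invited Address ends (back-to-back, no overlap), so nothing later overlaps Invited Address either.
Plenary Q&A starts before Panel Talk ends → Panel Talk and Plenary Q&A overlap.
Keynote Q&A starts after Panel Talk ends, so nothing later overlaps Panel Talk either.
Keynote Q&A starts after Plenary Q&A ends, so nothing later overlaps Plenary Q&A either.
Keynote Slot starts before Keynote Q&A ends → Keynote Q&A and Keynote Slot overlap.
Invited Q&A starts exactly when Keynote Q&A ends (back-to-back, no overlap).
Invited Q&A starts before Keynote Slot ends → Keynote Slot and Invited Q&A overlap.

Invited Address & Panel Talk, Invited Q&A & Keynote Slot, Keynote Q&A & Keynote Slot, Panel Talk & Plenary Q&A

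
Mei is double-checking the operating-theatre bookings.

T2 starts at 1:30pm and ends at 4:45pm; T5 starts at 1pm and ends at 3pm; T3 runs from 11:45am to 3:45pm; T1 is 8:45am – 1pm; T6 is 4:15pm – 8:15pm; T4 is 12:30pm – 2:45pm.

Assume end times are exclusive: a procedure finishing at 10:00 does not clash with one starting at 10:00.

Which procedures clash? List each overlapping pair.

Sorted by start: T1, T3, T4, T5, T2, T6.
T3 starts before T1 ends → T1 and T3 overlap.
T4 starts before T1 ends → T1 and T4 overlap.
T5 starts exactly when T1 ends (back-to-back, no overlap) — done with T1.
T4 starts before T3 ends → T3 and T4 overlap.
T5 starts before T3 ends → T3 and T5 overlap.
T2 starts before T3 ends → T3 and T2 overlap.
T6 starts after T3 ends.
T5 starts before T4 ends → T4 and T5 overlap.
T2 starts before T4 ends → T4 and T2 overlap.
T6 starts after T4 ends.
T2 starts before T5 ends → T5 and T2 overlap.
T6 starts after T5 ends.
T6 starts before T2 ends → T2 and T6 overlap.

T1 & T3, T1 & T4, T2 & T3, T2 & T4, T2 & T5, T2 & T6, T3 & T4, T3 & T5, T4 & T5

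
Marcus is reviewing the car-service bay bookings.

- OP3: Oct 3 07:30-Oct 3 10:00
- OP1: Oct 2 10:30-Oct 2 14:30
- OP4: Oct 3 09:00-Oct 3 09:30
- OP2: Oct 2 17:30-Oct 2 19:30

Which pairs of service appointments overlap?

OP3 & OP4

Two intervals overlap when each starts before the other ends.
Sorted by start: OP1, OP2, OP3, OP4.
OP2 starts after OP1 ends, so OP1 has no further overlaps.
OP3 starts after OP2 ends, so OP2 has no further overlaps.
OP4 starts before OP3 ends → OP3 and OP4 overlap.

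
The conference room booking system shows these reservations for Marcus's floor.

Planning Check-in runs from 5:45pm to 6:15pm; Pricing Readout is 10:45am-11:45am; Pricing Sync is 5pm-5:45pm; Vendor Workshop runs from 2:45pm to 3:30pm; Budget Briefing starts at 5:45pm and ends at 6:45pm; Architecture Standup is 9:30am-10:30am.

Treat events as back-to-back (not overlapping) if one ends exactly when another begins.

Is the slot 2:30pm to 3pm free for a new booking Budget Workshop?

No — it overlaps Vendor Workshop

Architecture Standup: ends 10:30am at or before Budget Workshop starts 2:30pm → clear.
Pricing Readout: ends 11:45am at or before Budget Workshop starts 2:30pm → clear.
Vendor Workshop: starts 2:45pm before Budget Workshop ends 3pm, and ends 3:30pm after Budget Workshop starts 2:30pm → overlap.
Pricing Sync: starts 5pm at or after Budget Workshop ends 3pm → clear.
Budget Briefing: starts 5:45pm at or after Budget Workshop ends 3pm → clear.
Planning Check-in: starts 5:45pm at or after Budget Workshop ends 3pm → clear.
Budget Workshop overlaps Vendor Workshop.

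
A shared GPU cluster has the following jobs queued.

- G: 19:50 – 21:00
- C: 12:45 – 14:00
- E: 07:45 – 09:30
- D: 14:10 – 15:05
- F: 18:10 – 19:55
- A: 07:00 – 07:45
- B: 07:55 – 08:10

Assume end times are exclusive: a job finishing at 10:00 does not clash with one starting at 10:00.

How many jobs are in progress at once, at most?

Sort all start/end points and keep a running count:
07:00 start A → 1
07:45 end A → 0
07:45 start E → 1
07:55 start B → 2
08:10 end B → 1
09:30 end E → 0
12:45 start C → 1
14:00 end C → 0
14:10 start D → 1
15:05 end D → 0
18:10 start F → 1
19:50 start G → 2
19:55 end F → 1
21:00 end G → 0
Peak is 2, at 07:55 (B, E).

2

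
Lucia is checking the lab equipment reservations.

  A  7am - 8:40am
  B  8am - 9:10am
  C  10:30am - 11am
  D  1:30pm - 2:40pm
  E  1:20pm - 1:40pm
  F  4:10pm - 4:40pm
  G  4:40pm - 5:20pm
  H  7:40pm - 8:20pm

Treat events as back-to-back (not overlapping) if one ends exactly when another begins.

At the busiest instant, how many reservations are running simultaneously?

Walk through starts and ends in time order (an end at T is processed before a start at T):
7am start A → 1
8am start B → 2
8:40am end A → 1
9:10am end B → 0
10:30am start C → 1
11am end C → 0
1:20pm start E → 1
1:30pm start D → 2
1:40pm end E → 1
2:40pm end D → 0
4:10pm start F → 1
4:40pm end F → 0
4:40pm start G → 1
5:20pm end G → 0
7:40pm start H → 1
8:20pm end H → 0
Peak is 2, at 8am (A, B).

2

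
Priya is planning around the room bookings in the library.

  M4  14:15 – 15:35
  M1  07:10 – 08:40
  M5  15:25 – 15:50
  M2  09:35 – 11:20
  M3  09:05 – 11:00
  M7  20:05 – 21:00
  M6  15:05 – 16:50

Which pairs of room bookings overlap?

M2 & M3, M4 & M5, M4 & M6, M5 & M6

Two intervals overlap when each starts before the other ends.
Sorted by start: M1, M3, M2, M4, M6, M5, M7.
M3 starts after M1 ends — done with M1.
M2 starts before M3 ends → M3 and M2 overlap.
M4 starts after M3 ends — done with M3.
M4 starts after M2 ends — done with M2.
M6 starts before M4 ends → M4 and M6 overlap.
M5 starts before M4 ends → M4 and M5 overlap.
M7 starts after M4 ends.
M5 starts before M6 ends → M6 and M5 overlap.
M7 starts after M6 ends.
M7 starts after M5 ends.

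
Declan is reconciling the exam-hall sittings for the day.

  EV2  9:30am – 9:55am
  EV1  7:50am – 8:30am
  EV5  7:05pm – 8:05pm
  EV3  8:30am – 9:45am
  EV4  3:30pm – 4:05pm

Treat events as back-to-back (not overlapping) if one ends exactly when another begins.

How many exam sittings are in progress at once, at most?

Sweep the timeline, counting +1 at each start and −1 at each end (ends before starts at a tie):
7:50am start EV1 → 1
8:30am end EV1 → 0
8:30am start EV3 → 1
9:30am start EV2 → 2
9:45am end EV3 → 1
9:55am end EV2 → 0
3:30pm start EV4 → 1
4:05pm end EV4 → 0
7:05pm start EV5 → 1
8:05pm end EV5 → 0
Peak is 2, at 9:30am (EV2, EV3).

2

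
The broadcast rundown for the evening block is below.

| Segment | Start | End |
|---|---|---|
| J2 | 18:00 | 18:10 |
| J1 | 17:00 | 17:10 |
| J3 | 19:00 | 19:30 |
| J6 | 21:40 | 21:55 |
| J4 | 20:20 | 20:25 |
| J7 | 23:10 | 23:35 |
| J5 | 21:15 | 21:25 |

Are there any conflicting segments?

Two intervals overlap when each starts before the other ends.
Sorted by start: J1, J2, J3, J4, J5, J6, J7.
J2 starts after J1 ends, so nothing later overlaps J1 either.
J3 starts after J2 ends, so nothing later overlaps J2 either.
J4 starts after J3 ends, so nothing later overlaps J3 either.
J5 starts after J4 ends, so nothing later overlaps J4 either.
J6 starts after J5 ends, so nothing later overlaps J5 either.
J7 starts after J6 ends.
Every pair is clear; the schedule has no overlaps.

No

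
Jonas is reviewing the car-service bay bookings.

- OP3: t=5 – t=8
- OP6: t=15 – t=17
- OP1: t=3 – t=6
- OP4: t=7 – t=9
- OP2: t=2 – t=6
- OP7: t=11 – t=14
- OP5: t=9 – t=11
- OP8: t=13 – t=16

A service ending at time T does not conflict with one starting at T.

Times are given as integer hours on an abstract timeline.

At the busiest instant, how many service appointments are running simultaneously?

Walk through starts and ends in time order (an end at T is processed before a start at T):
t=2 start OP2 → 1
t=3 start OP1 → 2
t=5 start OP3 → 3
t=6 end OP1 → 2
t=6 end OP2 → 1
t=7 start OP4 → 2
t=8 end OP3 → 1
t=9 end OP4 → 0
t=9 start OP5 → 1
t=11 end OP5 → 0
t=11 start OP7 → 1
t=13 start OP8 → 2
t=14 end OP7 → 1
t=15 start OP6 → 2
t=16 end OP8 → 1
t=17 end OP6 → 0
Peak is 3, at t=5 (OP1, OP2, OP3).

3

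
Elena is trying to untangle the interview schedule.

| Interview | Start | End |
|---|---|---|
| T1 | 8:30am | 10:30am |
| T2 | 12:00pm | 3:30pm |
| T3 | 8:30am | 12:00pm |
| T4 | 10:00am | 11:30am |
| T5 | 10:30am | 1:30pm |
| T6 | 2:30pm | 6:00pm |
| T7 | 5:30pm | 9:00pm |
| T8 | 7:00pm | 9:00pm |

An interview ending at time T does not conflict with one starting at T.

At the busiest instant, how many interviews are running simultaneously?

3

Sweep the timeline, counting +1 at each start and −1 at each end (ends before starts at a tie):
8:30am start T1 → 1
8:30am start T3 → 2
10:00am start T4 → 3
10:30am end T1 → 2
10:30am start T5 → 3
11:30am end T4 → 2
12:00pm end T3 → 1
12:00pm start T2 → 2
1:30pm end T5 → 1
2:30pm start T6 → 2
3:30pm end T2 → 1
5:30pm start T7 → 2
6:00pm end T6 → 1
7:00pm start T8 → 2
9:00pm end T7 → 1
9:00pm end T8 → 0
Peak is 3, at 10:00am (T1, T3, T4).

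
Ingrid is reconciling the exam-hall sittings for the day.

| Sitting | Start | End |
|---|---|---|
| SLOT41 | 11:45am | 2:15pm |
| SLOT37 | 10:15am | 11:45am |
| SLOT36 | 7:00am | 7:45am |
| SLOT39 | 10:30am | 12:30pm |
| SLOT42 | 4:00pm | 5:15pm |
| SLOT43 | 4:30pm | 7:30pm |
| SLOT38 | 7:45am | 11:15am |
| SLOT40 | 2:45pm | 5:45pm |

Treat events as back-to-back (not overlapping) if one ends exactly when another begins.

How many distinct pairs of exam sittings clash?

Sorted by start: SLOT36, SLOT38, SLOT37, SLOT39, SLOT41, SLOT40, SLOT42, SLOT43.
SLOT38 starts exactly when SLOT36 ends (back-to-back, no overlap) — done with SLOT36.
SLOT37 starts before SLOT38 ends → SLOT38 and SLOT37 overlap.
SLOT39 starts before SLOT38 ends → SLOT38 and SLOT39 overlap.
SLOT41 starts after SLOT38 ends — done with SLOT38.
SLOT39 starts before SLOT37 ends → SLOT37 and SLOT39 overlap.
SLOT41 starts exactly when SLOT37 ends (back-to-back, no overlap) — done with SLOT37.
SLOT41 starts before SLOT39 ends → SLOT39 and SLOT41 overlap.
SLOT40 starts after SLOT39 ends — done with SLOT39.
SLOT40 starts after SLOT41 ends — done with SLOT41.
SLOT42 starts before SLOT40 ends → SLOT40 and SLOT42 overlap.
SLOT43 starts before SLOT40 ends → SLOT40 and SLOT43 overlap.
SLOT43 starts before SLOT42 ends → SLOT42 and SLOT43 overlap.
Overlapping pairs: SLOT37 & SLOT38, SLOT37 & SLOT39, SLOT38 & SLOT39, SLOT39 & SLOT41, SLOT40 & SLOT42, SLOT40 & SLOT43, SLOT42 & SLOT43 — 7 in total.

7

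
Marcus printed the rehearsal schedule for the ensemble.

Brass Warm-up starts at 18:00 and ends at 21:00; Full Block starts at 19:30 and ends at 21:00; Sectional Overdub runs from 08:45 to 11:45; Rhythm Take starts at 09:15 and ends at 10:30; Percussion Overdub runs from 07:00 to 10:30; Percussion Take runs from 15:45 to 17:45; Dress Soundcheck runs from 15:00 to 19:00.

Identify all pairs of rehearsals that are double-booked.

Brass Warm-up & Dress Soundcheck, Brass Warm-up & Full Block, Dress Soundcheck & Percussion Take, Percussion Overdub & Rhythm Take, Percussion Overdub & Sectional Overdub, Rhythm Take & Sectional Overdub

Sorted by start: Percussion Overdub, Sectional Overdub, Rhythm Take, Dress Soundcheck, Percussion Take, Brass Warm-up, Full Block.
Sectional Overdub starts before Percussion Overdub ends → Percussion Overdub and Sectional Overdub overlap.
Rhythm Take starts before Percussion Overdub ends → Percussion Overdub and Rhythm Take overlap.
Dress Soundcheck starts after Percussion Overdub ends, so Percussion Overdub has no further overlaps.
Rhythm Take starts before Sectional Overdub ends → Sectional Overdub and Rhythm Take overlap.
Dress Soundcheck starts after Sectional Overdub ends, so Sectional Overdub has no further overlaps.
Dress Soundcheck starts after Rhythm Take ends, so Rhythm Take has no further overlaps.
Percussion Take starts before Dress Soundcheck ends → Dress Soundcheck and Percussion Take overlap.
Brass Warm-up starts before Dress Soundcheck ends → Dress Soundcheck and Brass Warm-up overlap.
Full Block starts after Dress Soundcheck ends.
Brass Warm-up starts after Percussion Take ends, so Percussion Take has no further overlaps.
Full Block starts before Brass Warm-up ends → Brass Warm-up and Full Block overlap.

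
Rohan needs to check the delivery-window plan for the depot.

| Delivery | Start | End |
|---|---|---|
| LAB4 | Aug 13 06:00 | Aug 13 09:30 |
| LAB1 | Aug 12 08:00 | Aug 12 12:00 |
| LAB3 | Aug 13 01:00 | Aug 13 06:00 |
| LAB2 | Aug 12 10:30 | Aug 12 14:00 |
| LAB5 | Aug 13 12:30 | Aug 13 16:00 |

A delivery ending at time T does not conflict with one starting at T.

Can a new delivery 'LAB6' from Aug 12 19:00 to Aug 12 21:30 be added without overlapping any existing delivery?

Yes — the slot is free

LAB1: ends Aug 12 12:00 at or before LAB6 starts Aug 12 19:00 → clear.
LAB2: ends Aug 12 14:00 at or before LAB6 starts Aug 12 19:00 → clear.
LAB3: starts Aug 13 01:00 at or after LAB6 ends Aug 12 21:30 → clear.
LAB4: starts Aug 13 06:00 at or after LAB6 ends Aug 12 21:30 → clear.
LAB5: starts Aug 13 12:30 at or after LAB6 ends Aug 12 21:30 → clear.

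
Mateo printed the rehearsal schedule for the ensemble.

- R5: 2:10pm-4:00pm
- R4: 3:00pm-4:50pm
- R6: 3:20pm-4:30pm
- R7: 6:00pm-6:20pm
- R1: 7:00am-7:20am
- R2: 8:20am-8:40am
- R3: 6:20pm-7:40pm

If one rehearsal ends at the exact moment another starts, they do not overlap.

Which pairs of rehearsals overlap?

R4 & R5, R4 & R6, R5 & R6

Two intervals overlap when each starts before the other ends.
Sorted by start: R1, R2, R5, R4, R6, R7, R3.
R2 starts after R1 ends — done with R1.
R5 starts after R2 ends — done with R2.
R4 starts before R5 ends → R5 and R4 overlap.
R6 starts before R5 ends → R5 and R6 overlap.
R7 starts after R5 ends — done with R5.
R6 starts before R4 ends → R4 and R6 overlap.
R7 starts after R4 ends — done with R4.
R7 starts after R6 ends — done with R6.
R3 starts exactly when R7 ends (back-to-back, no overlap).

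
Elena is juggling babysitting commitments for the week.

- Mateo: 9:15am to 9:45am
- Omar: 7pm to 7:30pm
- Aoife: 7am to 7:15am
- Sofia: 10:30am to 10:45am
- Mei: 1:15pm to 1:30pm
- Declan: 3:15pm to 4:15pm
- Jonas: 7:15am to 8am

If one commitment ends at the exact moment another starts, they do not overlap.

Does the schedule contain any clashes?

Two intervals overlap when each starts before the other ends.
Sorted by start: Aoife, Jonas, Mateo, Sofia, Mei, Declan, Omar.
Jonas starts exactly when Aoife ends (back-to-back, no overlap) — done with Aoife.
Mateo starts after Jonas ends — done with Jonas.
Sofia starts after Mateo ends — done with Mateo.
Mei starts after Sofia ends — done with Sofia.
Declan starts after Mei ends — done with Mei.
Omar starts after Declan ends.
Every pair is clear; the schedule has no overlaps.

No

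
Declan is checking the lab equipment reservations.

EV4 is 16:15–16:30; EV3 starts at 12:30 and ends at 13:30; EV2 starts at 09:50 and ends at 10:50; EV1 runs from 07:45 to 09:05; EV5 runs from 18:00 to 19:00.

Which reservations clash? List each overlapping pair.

Check each pair: they overlap iff neither finishes before the other starts.
Sorted by start: EV1, EV2, EV3, EV4, EV5.
EV2 starts after EV1 ends, so EV1 has no further overlaps.
EV3 starts after EV2 ends, so EV2 has no further overlaps.
EV4 starts after EV3 ends, so EV3 has no further overlaps.
EV5 starts after EV4 ends.

no conflicts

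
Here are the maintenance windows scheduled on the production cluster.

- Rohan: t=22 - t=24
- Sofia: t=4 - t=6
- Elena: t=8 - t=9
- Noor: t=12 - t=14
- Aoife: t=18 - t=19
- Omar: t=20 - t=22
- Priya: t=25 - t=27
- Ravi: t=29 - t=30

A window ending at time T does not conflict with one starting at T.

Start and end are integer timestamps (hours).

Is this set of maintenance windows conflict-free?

Sorted by start: Sofia, Elena, Noor, Aoife, Omar, Rohan, Priya, Ravi.
Elena starts after Sofia ends, so nothing later overlaps Sofia either.
Noor starts after Elena ends, so nothing later overlaps Elena either.
Aoife starts after Noor ends, so nothing later overlaps Noor either.
Omar starts after Aoife ends, so nothing later overlaps Aoife either.
Rohan starts exactly when Omar ends (back-to-back, no overlap), so nothing later overlaps Omar either.
Priya starts after Rohan ends, so nothing later overlaps Rohan either.
Ravi starts after Priya ends.
Every pair is clear; the schedule has no overlaps.

Yes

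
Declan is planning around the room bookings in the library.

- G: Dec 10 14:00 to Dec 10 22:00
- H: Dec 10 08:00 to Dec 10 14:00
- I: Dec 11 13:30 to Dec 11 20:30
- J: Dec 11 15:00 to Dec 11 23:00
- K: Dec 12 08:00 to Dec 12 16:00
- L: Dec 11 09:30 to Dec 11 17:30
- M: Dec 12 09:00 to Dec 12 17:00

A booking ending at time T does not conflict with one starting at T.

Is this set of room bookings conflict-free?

Two intervals overlap when each starts before the other ends.
Sorted by start: H, G, L, I, J, K, M.
G starts exactly when H ends (back-to-back, no overlap), so H has no further overlaps.
L starts after G ends, so G has no further overlaps.
I starts before L ends → L and I overlap.
That's a conflict, so the schedule is not conflict-free.

No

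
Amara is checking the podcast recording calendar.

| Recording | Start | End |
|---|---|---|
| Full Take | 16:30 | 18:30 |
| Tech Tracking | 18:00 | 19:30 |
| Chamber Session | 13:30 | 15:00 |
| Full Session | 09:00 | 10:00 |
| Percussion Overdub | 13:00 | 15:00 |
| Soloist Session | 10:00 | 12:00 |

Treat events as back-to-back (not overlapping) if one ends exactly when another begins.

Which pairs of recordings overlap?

Chamber Session & Percussion Overdub, Full Take & Tech Tracking

Sorted by start: Full Session, Soloist Session, Percussion Overdub, Chamber Session, Full Take, Tech Tracking.
Soloist Session starts exactly when Full Session ends (back-to-back, no overlap), so nothing later overlaps Full Session either.
Percussion Overdub starts after Soloist Session ends, so nothing later overlaps Soloist Session either.
Chamber Session starts before Percussion Overdub ends → Percussion Overdub and Chamber Session overlap.
Full Take starts after Percussion Overdub ends, so nothing later overlaps Percussion Overdub either.
Full Take starts after Chamber Session ends, so nothing later overlaps Chamber Session either.
Tech Tracking starts before Full Take ends → Full Take and Tech Tracking overlap.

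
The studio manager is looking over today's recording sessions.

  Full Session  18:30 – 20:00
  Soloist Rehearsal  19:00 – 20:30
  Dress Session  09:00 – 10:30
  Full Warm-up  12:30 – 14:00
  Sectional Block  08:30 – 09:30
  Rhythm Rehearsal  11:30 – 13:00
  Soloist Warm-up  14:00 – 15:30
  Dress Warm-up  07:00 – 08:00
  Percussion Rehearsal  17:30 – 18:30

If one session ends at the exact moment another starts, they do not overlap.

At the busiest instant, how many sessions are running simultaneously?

2

Walk through starts and ends in time order (an end at T is processed before a start at T):
07:00 start Dress Warm-up → 1
08:00 end Dress Warm-up → 0
08:30 start Sectional Block → 1
09:00 start Dress Session → 2
09:30 end Sectional Block → 1
10:30 end Dress Session → 0
11:30 start Rhythm Rehearsal → 1
12:30 start Full Warm-up → 2
13:00 end Rhythm Rehearsal → 1
14:00 end Full Warm-up → 0
14:00 start Soloist Warm-up → 1
15:30 end Soloist Warm-up → 0
17:30 start Percussion Rehearsal → 1
18:30 end Percussion Rehearsal → 0
18:30 start Full Session → 1
19:00 start Soloist Rehearsal → 2
20:00 end Full Session → 1
20:30 end Soloist Rehearsal → 0
Peak is 2, at 09:00 (Dress Session, Sectional Block).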